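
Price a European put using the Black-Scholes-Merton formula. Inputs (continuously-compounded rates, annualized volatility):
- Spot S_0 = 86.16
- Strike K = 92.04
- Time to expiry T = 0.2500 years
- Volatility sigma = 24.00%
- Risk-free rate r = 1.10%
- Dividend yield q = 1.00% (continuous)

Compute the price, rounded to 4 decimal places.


Answer: Price = 7.7949

Derivation:
d1 = (ln(S/K) + (r - q + 0.5*sigma^2) * T) / (sigma * sqrt(T)) = -0.48806027
d2 = d1 - sigma * sqrt(T) = -0.60806027
exp(-rT) = 0.99725378; exp(-qT) = 0.99750312
P = K * exp(-rT) * N(-d2) - S_0 * exp(-qT) * N(-d1)
N(-d1) = 0.68724642; N(-d2) = 0.72842625
P = 92.0400 * 0.99725378 * 0.72842625 - 86.1600 * 0.99750312 * 0.68724642 = 7.7949


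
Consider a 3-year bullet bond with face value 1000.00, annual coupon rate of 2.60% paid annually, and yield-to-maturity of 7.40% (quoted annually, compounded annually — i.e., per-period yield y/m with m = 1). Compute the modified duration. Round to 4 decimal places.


Answer: Modified duration = 2.7178

Derivation:
Coupon per period c = face * coupon_rate / m = 26.000000
Periods per year m = 1; per-period yield y/m = 0.074000
Number of cashflows N = 3
Cashflows (t years, CF_t, discount factor 1/(1+y/m)^(m*t), PV):
  t = 1.0000: CF_t = 26.000000, DF = 0.931099, PV = 24.208566
  t = 2.0000: CF_t = 26.000000, DF = 0.866945, PV = 22.540564
  t = 3.0000: CF_t = 1026.000000, DF = 0.807211, PV = 828.198647
Price P = sum_t PV_t = 874.947777
First compute Macaulay numerator sum_t t * PV_t:
  t * PV_t at t = 1.0000: 24.208566
  t * PV_t at t = 2.0000: 45.081129
  t * PV_t at t = 3.0000: 2484.595941
Macaulay duration D = 2553.885636 / 874.947777 = 2.918901
Modified duration = D / (1 + y/m) = 2.918901 / (1 + 0.074000) = 2.717785


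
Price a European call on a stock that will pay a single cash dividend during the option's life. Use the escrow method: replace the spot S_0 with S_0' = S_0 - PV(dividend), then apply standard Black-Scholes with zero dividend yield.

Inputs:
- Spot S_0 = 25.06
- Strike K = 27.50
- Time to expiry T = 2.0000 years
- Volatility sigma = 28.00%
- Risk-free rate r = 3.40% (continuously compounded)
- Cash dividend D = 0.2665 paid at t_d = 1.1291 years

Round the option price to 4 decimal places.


Answer: Price = 3.5337

Derivation:
PV(D) = D * exp(-r * t_d) = 0.2665 * 0.96233813 = 0.25646311
S_0' = S_0 - PV(D) = 25.0600 - 0.25646311 = 24.80353689
d1 = (ln(S_0'/K) + (r + sigma^2/2)*T) / (sigma*sqrt(T)) = 0.10909712
d2 = d1 - sigma*sqrt(T) = -0.28688268
exp(-rT) = 0.93426047
N(d1) = 0.54343727; N(d2) = 0.38710108
C = S_0' * N(d1) - K * exp(-rT) * N(d2) = 24.80353689 * 0.54343727 - 27.5000 * 0.93426047 * 0.38710108 = 3.5337


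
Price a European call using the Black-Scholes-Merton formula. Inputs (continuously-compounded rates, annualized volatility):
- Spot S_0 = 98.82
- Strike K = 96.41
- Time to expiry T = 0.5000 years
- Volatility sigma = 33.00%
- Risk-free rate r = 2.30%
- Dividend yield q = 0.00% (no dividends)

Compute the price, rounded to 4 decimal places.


d1 = (ln(S/K) + (r - q + 0.5*sigma^2) * T) / (sigma * sqrt(T)) = 0.27176506
d2 = d1 - sigma * sqrt(T) = 0.03841982
exp(-rT) = 0.98856587; exp(-qT) = 1.00000000
C = S_0 * exp(-qT) * N(d1) - K * exp(-rT) * N(d2)
N(d1) = 0.60709866; N(d2) = 0.51532352
C = 98.8200 * 1.00000000 * 0.60709866 - 96.4100 * 0.98856587 * 0.51532352 = 10.8792

Answer: Price = 10.8792


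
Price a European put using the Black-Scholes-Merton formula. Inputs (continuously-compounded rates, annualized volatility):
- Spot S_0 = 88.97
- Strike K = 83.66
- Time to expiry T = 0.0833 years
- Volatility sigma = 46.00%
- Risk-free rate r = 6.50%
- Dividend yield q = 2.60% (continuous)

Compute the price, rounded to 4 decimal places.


Answer: Price = 2.2970

Derivation:
d1 = (ln(S/K) + (r - q + 0.5*sigma^2) * T) / (sigma * sqrt(T)) = 0.55436796
d2 = d1 - sigma * sqrt(T) = 0.42160396
exp(-rT) = 0.99460013; exp(-qT) = 0.99783654
P = K * exp(-rT) * N(-d2) - S_0 * exp(-qT) * N(-d1)
N(-d1) = 0.28966353; N(-d2) = 0.33665706
P = 83.6600 * 0.99460013 * 0.33665706 - 88.9700 * 0.99783654 * 0.28966353 = 2.2970


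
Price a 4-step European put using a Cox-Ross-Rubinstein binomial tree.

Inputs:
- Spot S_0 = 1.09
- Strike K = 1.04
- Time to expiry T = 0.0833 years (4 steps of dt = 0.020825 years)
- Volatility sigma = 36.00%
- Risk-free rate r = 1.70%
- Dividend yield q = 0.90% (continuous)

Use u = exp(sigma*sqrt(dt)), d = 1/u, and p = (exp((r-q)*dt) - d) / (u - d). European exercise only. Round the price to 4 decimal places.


dt = T/N = 0.020825
u = exp(sigma*sqrt(dt)) = 1.053324; d = 1/u = 0.949375
p = (exp((r-q)*dt) - d) / (u - d) = 0.488618
Discount per step: exp(-r*dt) = 0.999646
Stock lattice S(k, i) with i counting down-moves:
  k=0: S(0,0) = 1.0900
  k=1: S(1,0) = 1.1481; S(1,1) = 1.0348
  k=2: S(2,0) = 1.2093; S(2,1) = 1.0900; S(2,2) = 0.9824
  k=3: S(3,0) = 1.2738; S(3,1) = 1.1481; S(3,2) = 1.0348; S(3,3) = 0.9327
  k=4: S(4,0) = 1.3418; S(4,1) = 1.2093; S(4,2) = 1.0900; S(4,3) = 0.9824; S(4,4) = 0.8855
Terminal payoffs V(N, i) = max(K - S_T, 0):
  V(4,0) = 0.000000; V(4,1) = 0.000000; V(4,2) = 0.000000; V(4,3) = 0.057568; V(4,4) = 0.154521
Backward induction: V(k, i) = exp(-r*dt) * [p * V(k+1, i) + (1-p) * V(k+1, i+1)].
  V(3,0) = exp(-r*dt) * [p*0.000000 + (1-p)*0.000000] = 0.000000
  V(3,1) = exp(-r*dt) * [p*0.000000 + (1-p)*0.000000] = 0.000000
  V(3,2) = exp(-r*dt) * [p*0.000000 + (1-p)*0.057568] = 0.029429
  V(3,3) = exp(-r*dt) * [p*0.057568 + (1-p)*0.154521] = 0.107110
  V(2,0) = exp(-r*dt) * [p*0.000000 + (1-p)*0.000000] = 0.000000
  V(2,1) = exp(-r*dt) * [p*0.000000 + (1-p)*0.029429] = 0.015044
  V(2,2) = exp(-r*dt) * [p*0.029429 + (1-p)*0.107110] = 0.069129
  V(1,0) = exp(-r*dt) * [p*0.000000 + (1-p)*0.015044] = 0.007691
  V(1,1) = exp(-r*dt) * [p*0.015044 + (1-p)*0.069129] = 0.042687
  V(0,0) = exp(-r*dt) * [p*0.007691 + (1-p)*0.042687] = 0.025578

Answer: Price = V(0,0) = 0.0256


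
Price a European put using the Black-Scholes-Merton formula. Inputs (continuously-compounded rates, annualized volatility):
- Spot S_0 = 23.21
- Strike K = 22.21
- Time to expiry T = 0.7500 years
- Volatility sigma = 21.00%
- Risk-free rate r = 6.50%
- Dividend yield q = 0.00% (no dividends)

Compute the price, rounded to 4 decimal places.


d1 = (ln(S/K) + (r - q + 0.5*sigma^2) * T) / (sigma * sqrt(T)) = 0.60114855
d2 = d1 - sigma * sqrt(T) = 0.41928322
exp(-rT) = 0.95241920; exp(-qT) = 1.00000000
P = K * exp(-rT) * N(-d2) - S_0 * exp(-qT) * N(-d1)
N(-d1) = 0.27387052; N(-d2) = 0.33750458
P = 22.2100 * 0.95241920 * 0.33750458 - 23.2100 * 1.00000000 * 0.27387052 = 0.7828

Answer: Price = 0.7828


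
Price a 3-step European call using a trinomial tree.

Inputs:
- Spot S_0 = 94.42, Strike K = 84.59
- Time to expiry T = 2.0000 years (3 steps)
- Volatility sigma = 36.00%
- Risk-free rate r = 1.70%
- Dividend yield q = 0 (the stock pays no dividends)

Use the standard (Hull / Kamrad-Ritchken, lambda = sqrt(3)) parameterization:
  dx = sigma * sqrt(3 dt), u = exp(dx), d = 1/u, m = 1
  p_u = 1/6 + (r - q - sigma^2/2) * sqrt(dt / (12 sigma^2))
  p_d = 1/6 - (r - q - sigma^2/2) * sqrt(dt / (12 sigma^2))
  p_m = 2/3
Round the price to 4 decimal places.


Answer: Price = V(0,0) = 24.3491

Derivation:
dt = T/N = 0.666667; dx = sigma*sqrt(3*dt) = 0.509117
u = exp(dx) = 1.663821; d = 1/u = 0.601026
p_u = 0.135371, p_m = 0.666667, p_d = 0.197963
Discount per step: exp(-r*dt) = 0.988731
Stock lattice S(k, j) with j the centered position index:
  k=0: S(0,+0) = 94.4200
  k=1: S(1,-1) = 56.7489; S(1,+0) = 94.4200; S(1,+1) = 157.0980
  k=2: S(2,-2) = 34.1076; S(2,-1) = 56.7489; S(2,+0) = 94.4200; S(2,+1) = 157.0980; S(2,+2) = 261.3830
  k=3: S(3,-3) = 20.4995; S(3,-2) = 34.1076; S(3,-1) = 56.7489; S(3,+0) = 94.4200; S(3,+1) = 157.0980; S(3,+2) = 261.3830; S(3,+3) = 434.8945
Terminal payoffs V(N, j) = max(S_T - K, 0):
  V(3,-3) = 0.000000; V(3,-2) = 0.000000; V(3,-1) = 0.000000; V(3,+0) = 9.830000; V(3,+1) = 72.507997; V(3,+2) = 176.792978; V(3,+3) = 350.304539
Backward induction: V(k, j) = exp(-r*dt) * [p_u * V(k+1, j+1) + p_m * V(k+1, j) + p_d * V(k+1, j-1)]
  V(2,-2) = exp(-r*dt) * [p_u*0.000000 + p_m*0.000000 + p_d*0.000000] = 0.000000
  V(2,-1) = exp(-r*dt) * [p_u*9.830000 + p_m*0.000000 + p_d*0.000000] = 1.315697
  V(2,+0) = exp(-r*dt) * [p_u*72.507997 + p_m*9.830000 + p_d*0.000000] = 16.184322
  V(2,+1) = exp(-r*dt) * [p_u*176.792978 + p_m*72.507997 + p_d*9.830000] = 73.380837
  V(2,+2) = exp(-r*dt) * [p_u*350.304539 + p_m*176.792978 + p_d*72.507997] = 177.612424
  V(1,-1) = exp(-r*dt) * [p_u*16.184322 + p_m*1.315697 + p_d*0.000000] = 3.033439
  V(1,+0) = exp(-r*dt) * [p_u*73.380837 + p_m*16.184322 + p_d*1.315697] = 20.747146
  V(1,+1) = exp(-r*dt) * [p_u*177.612424 + p_m*73.380837 + p_d*16.184322] = 75.309595
  V(0,+0) = exp(-r*dt) * [p_u*75.309595 + p_m*20.747146 + p_d*3.033439] = 24.349121


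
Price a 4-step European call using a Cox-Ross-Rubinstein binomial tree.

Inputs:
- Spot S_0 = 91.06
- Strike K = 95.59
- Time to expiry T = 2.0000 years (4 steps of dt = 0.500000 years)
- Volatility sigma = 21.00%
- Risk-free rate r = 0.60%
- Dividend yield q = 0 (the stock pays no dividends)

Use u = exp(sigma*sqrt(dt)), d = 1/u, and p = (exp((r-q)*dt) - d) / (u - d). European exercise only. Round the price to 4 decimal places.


Answer: Price = V(0,0) = 9.3725

Derivation:
dt = T/N = 0.500000
u = exp(sigma*sqrt(dt)) = 1.160084; d = 1/u = 0.862007
p = (exp((r-q)*dt) - d) / (u - d) = 0.473025
Discount per step: exp(-r*dt) = 0.997004
Stock lattice S(k, i) with i counting down-moves:
  k=0: S(0,0) = 91.0600
  k=1: S(1,0) = 105.6372; S(1,1) = 78.4943
  k=2: S(2,0) = 122.5481; S(2,1) = 91.0600; S(2,2) = 67.6626
  k=3: S(3,0) = 142.1661; S(3,1) = 105.6372; S(3,2) = 78.4943; S(3,3) = 58.3256
  k=4: S(4,0) = 164.9246; S(4,1) = 122.5481; S(4,2) = 91.0600; S(4,3) = 67.6626; S(4,4) = 50.2771
Terminal payoffs V(N, i) = max(S_T - K, 0):
  V(4,0) = 69.334588; V(4,1) = 26.958084; V(4,2) = 0.000000; V(4,3) = 0.000000; V(4,4) = 0.000000
Backward induction: V(k, i) = exp(-r*dt) * [p * V(k+1, i) + (1-p) * V(k+1, i+1)].
  V(3,0) = exp(-r*dt) * [p*69.334588 + (1-p)*26.958084] = 46.862413
  V(3,1) = exp(-r*dt) * [p*26.958084 + (1-p)*0.000000] = 12.713638
  V(3,2) = exp(-r*dt) * [p*0.000000 + (1-p)*0.000000] = 0.000000
  V(3,3) = exp(-r*dt) * [p*0.000000 + (1-p)*0.000000] = 0.000000
  V(2,0) = exp(-r*dt) * [p*46.862413 + (1-p)*12.713638] = 28.780377
  V(2,1) = exp(-r*dt) * [p*12.713638 + (1-p)*0.000000] = 5.995849
  V(2,2) = exp(-r*dt) * [p*0.000000 + (1-p)*0.000000] = 0.000000
  V(1,0) = exp(-r*dt) * [p*28.780377 + (1-p)*5.995849] = 16.723245
  V(1,1) = exp(-r*dt) * [p*5.995849 + (1-p)*0.000000] = 2.827688
  V(0,0) = exp(-r*dt) * [p*16.723245 + (1-p)*2.827688] = 9.372468


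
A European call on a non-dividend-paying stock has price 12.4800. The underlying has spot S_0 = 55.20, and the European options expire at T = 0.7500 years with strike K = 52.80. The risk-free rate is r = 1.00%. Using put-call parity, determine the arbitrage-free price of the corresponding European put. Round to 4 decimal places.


Put-call parity: C - P = S_0 * exp(-qT) - K * exp(-rT).
S_0 * exp(-qT) = 55.2000 * 1.00000000 = 55.20000000
K * exp(-rT) = 52.8000 * 0.99252805 = 52.40548129
P = C - S*exp(-qT) + K*exp(-rT)
P = 12.4800 - 55.20000000 + 52.40548129 = 9.6855

Answer: Put price = 9.6855


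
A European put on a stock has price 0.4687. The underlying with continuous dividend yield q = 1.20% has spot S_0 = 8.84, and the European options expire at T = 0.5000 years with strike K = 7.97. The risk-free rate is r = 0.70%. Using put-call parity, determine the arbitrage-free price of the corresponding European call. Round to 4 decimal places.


Answer: Call price = 1.3137

Derivation:
Put-call parity: C - P = S_0 * exp(-qT) - K * exp(-rT).
S_0 * exp(-qT) = 8.8400 * 0.99401796 = 8.78711880
K * exp(-rT) = 7.9700 * 0.99650612 = 7.94215376
C = P + S*exp(-qT) - K*exp(-rT)
C = 0.4687 + 8.78711880 - 7.94215376 = 1.3137


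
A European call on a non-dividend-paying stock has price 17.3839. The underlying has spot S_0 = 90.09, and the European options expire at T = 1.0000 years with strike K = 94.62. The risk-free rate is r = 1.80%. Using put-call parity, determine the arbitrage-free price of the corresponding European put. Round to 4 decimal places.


Put-call parity: C - P = S_0 * exp(-qT) - K * exp(-rT).
S_0 * exp(-qT) = 90.0900 * 1.00000000 = 90.09000000
K * exp(-rT) = 94.6200 * 0.98216103 = 92.93207688
P = C - S*exp(-qT) + K*exp(-rT)
P = 17.3839 - 90.09000000 + 92.93207688 = 20.2260

Answer: Put price = 20.2260


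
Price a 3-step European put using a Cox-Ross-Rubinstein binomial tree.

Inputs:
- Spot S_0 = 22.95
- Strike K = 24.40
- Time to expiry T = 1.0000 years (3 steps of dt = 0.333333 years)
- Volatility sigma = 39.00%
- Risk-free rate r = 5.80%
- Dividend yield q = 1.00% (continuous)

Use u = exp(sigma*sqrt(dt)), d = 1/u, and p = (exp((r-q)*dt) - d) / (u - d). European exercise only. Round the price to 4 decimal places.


dt = T/N = 0.333333
u = exp(sigma*sqrt(dt)) = 1.252531; d = 1/u = 0.798383
p = (exp((r-q)*dt) - d) / (u - d) = 0.479459
Discount per step: exp(-r*dt) = 0.980852
Stock lattice S(k, i) with i counting down-moves:
  k=0: S(0,0) = 22.9500
  k=1: S(1,0) = 28.7456; S(1,1) = 18.3229
  k=2: S(2,0) = 36.0048; S(2,1) = 22.9500; S(2,2) = 14.6287
  k=3: S(3,0) = 45.0971; S(3,1) = 28.7456; S(3,2) = 18.3229; S(3,3) = 11.6793
Terminal payoffs V(N, i) = max(K - S_T, 0):
  V(3,0) = 0.000000; V(3,1) = 0.000000; V(3,2) = 6.077106; V(3,3) = 12.720699
Backward induction: V(k, i) = exp(-r*dt) * [p * V(k+1, i) + (1-p) * V(k+1, i+1)].
  V(2,0) = exp(-r*dt) * [p*0.000000 + (1-p)*0.000000] = 0.000000
  V(2,1) = exp(-r*dt) * [p*0.000000 + (1-p)*6.077106] = 3.102811
  V(2,2) = exp(-r*dt) * [p*6.077106 + (1-p)*12.720699] = 9.352788
  V(1,0) = exp(-r*dt) * [p*0.000000 + (1-p)*3.102811] = 1.584214
  V(1,1) = exp(-r*dt) * [p*3.102811 + (1-p)*9.352788] = 6.234473
  V(0,0) = exp(-r*dt) * [p*1.584214 + (1-p)*6.234473] = 3.928180

Answer: Price = V(0,0) = 3.9282


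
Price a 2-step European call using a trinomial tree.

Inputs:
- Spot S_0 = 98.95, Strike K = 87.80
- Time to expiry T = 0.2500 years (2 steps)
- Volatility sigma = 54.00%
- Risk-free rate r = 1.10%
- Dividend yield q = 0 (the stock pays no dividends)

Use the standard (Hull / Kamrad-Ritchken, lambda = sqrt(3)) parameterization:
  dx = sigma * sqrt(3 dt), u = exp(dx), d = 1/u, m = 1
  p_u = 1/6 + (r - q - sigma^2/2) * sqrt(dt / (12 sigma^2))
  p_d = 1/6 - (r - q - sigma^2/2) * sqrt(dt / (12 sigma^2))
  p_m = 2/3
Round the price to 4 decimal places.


dt = T/N = 0.125000; dx = sigma*sqrt(3*dt) = 0.330681
u = exp(dx) = 1.391916; d = 1/u = 0.718434
p_u = 0.141189, p_m = 0.666667, p_d = 0.192144
Discount per step: exp(-r*dt) = 0.998626
Stock lattice S(k, j) with j the centered position index:
  k=0: S(0,+0) = 98.9500
  k=1: S(1,-1) = 71.0891; S(1,+0) = 98.9500; S(1,+1) = 137.7301
  k=2: S(2,-2) = 51.0728; S(2,-1) = 71.0891; S(2,+0) = 98.9500; S(2,+1) = 137.7301; S(2,+2) = 191.7087
Terminal payoffs V(N, j) = max(S_T - K, 0):
  V(2,-2) = 0.000000; V(2,-1) = 0.000000; V(2,+0) = 11.150000; V(2,+1) = 49.930074; V(2,+2) = 103.908675
Backward induction: V(k, j) = exp(-r*dt) * [p_u * V(k+1, j+1) + p_m * V(k+1, j) + p_d * V(k+1, j-1)]
  V(1,-1) = exp(-r*dt) * [p_u*11.150000 + p_m*0.000000 + p_d*0.000000] = 1.572094
  V(1,+0) = exp(-r*dt) * [p_u*49.930074 + p_m*11.150000 + p_d*0.000000] = 14.463008
  V(1,+1) = exp(-r*dt) * [p_u*103.908675 + p_m*49.930074 + p_d*11.150000] = 50.031043
  V(0,+0) = exp(-r*dt) * [p_u*50.031043 + p_m*14.463008 + p_d*1.572094] = 16.984535

Answer: Price = V(0,0) = 16.9845


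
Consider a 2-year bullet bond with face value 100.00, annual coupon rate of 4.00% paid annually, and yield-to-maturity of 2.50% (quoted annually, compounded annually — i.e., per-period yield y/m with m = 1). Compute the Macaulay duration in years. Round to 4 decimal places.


Coupon per period c = face * coupon_rate / m = 4.000000
Periods per year m = 1; per-period yield y/m = 0.025000
Number of cashflows N = 2
Cashflows (t years, CF_t, discount factor 1/(1+y/m)^(m*t), PV):
  t = 1.0000: CF_t = 4.000000, DF = 0.975610, PV = 3.902439
  t = 2.0000: CF_t = 104.000000, DF = 0.951814, PV = 98.988697
Price P = sum_t PV_t = 102.891136
Macaulay numerator sum_t t * PV_t:
  t * PV_t at t = 1.0000: 3.902439
  t * PV_t at t = 2.0000: 197.977394
Macaulay duration D = (sum_t t * PV_t) / P = 201.879833 / 102.891136 = 1.962072

Answer: Macaulay duration = 1.9621 years


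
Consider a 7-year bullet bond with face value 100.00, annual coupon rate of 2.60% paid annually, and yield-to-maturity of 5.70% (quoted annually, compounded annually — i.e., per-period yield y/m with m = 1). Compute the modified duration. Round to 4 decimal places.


Coupon per period c = face * coupon_rate / m = 2.600000
Periods per year m = 1; per-period yield y/m = 0.057000
Number of cashflows N = 7
Cashflows (t years, CF_t, discount factor 1/(1+y/m)^(m*t), PV):
  t = 1.0000: CF_t = 2.600000, DF = 0.946074, PV = 2.459792
  t = 2.0000: CF_t = 2.600000, DF = 0.895056, PV = 2.327145
  t = 3.0000: CF_t = 2.600000, DF = 0.846789, PV = 2.201651
  t = 4.0000: CF_t = 2.600000, DF = 0.801125, PV = 2.082924
  t = 5.0000: CF_t = 2.600000, DF = 0.757923, PV = 1.970600
  t = 6.0000: CF_t = 2.600000, DF = 0.717051, PV = 1.864333
  t = 7.0000: CF_t = 102.600000, DF = 0.678383, PV = 69.602117
Price P = sum_t PV_t = 82.508560
First compute Macaulay numerator sum_t t * PV_t:
  t * PV_t at t = 1.0000: 2.459792
  t * PV_t at t = 2.0000: 4.654289
  t * PV_t at t = 3.0000: 6.604952
  t * PV_t at t = 4.0000: 8.331696
  t * PV_t at t = 5.0000: 9.852998
  t * PV_t at t = 6.0000: 11.185996
  t * PV_t at t = 7.0000: 487.214819
Macaulay duration D = 530.304543 / 82.508560 = 6.427267
Modified duration = D / (1 + y/m) = 6.427267 / (1 + 0.057000) = 6.080669

Answer: Modified duration = 6.0807


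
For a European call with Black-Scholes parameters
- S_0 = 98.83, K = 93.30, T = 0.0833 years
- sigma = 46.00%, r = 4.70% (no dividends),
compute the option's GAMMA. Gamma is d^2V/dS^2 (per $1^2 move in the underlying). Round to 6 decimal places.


d1 = 0.5295813167; d2 = 0.3968173155
phi(d1) = 0.3467446258; exp(-qT) = 1.0000000000; exp(-rT) = 0.9960925540
Gamma = exp(-qT) * phi(d1) / (S * sigma * sqrt(T)) = 1.0000000000 * 0.3467446258 / (98.8300 * 0.4600 * 0.2886173938) = 0.026427

Answer: Gamma = 0.026427


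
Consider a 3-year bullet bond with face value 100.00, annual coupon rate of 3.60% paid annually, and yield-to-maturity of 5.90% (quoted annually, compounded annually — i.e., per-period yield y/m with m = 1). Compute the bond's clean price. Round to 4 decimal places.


Coupon per period c = face * coupon_rate / m = 3.600000
Periods per year m = 1; per-period yield y/m = 0.059000
Number of cashflows N = 3
Cashflows (t years, CF_t, discount factor 1/(1+y/m)^(m*t), PV):
  t = 1.0000: CF_t = 3.600000, DF = 0.944287, PV = 3.399433
  t = 2.0000: CF_t = 3.600000, DF = 0.891678, PV = 3.210041
  t = 3.0000: CF_t = 103.600000, DF = 0.842000, PV = 87.231206
Price P = sum_t PV_t = 93.840680

Answer: Price = 93.8407


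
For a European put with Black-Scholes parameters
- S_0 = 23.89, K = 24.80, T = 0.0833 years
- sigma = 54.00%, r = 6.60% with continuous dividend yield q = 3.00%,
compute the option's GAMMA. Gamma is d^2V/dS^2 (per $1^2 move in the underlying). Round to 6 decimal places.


Answer: Gamma = 0.105796

Derivation:
d1 = -0.1426966167; d2 = -0.2985500094
phi(d1) = 0.3949011907; exp(-qT) = 0.9975041199; exp(-rT) = 0.9945172852
Gamma = exp(-qT) * phi(d1) / (S * sigma * sqrt(T)) = 0.9975041199 * 0.3949011907 / (23.8900 * 0.5400 * 0.2886173938) = 0.105796


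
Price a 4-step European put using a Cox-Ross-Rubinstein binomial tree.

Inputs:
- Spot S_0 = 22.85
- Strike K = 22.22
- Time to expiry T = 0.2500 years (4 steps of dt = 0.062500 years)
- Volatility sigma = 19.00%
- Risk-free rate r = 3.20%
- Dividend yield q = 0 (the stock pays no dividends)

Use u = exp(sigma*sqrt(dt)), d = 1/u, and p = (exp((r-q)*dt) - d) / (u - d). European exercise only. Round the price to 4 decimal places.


dt = T/N = 0.062500
u = exp(sigma*sqrt(dt)) = 1.048646; d = 1/u = 0.953610
p = (exp((r-q)*dt) - d) / (u - d) = 0.509193
Discount per step: exp(-r*dt) = 0.998002
Stock lattice S(k, i) with i counting down-moves:
  k=0: S(0,0) = 22.8500
  k=1: S(1,0) = 23.9616; S(1,1) = 21.7900
  k=2: S(2,0) = 25.1272; S(2,1) = 22.8500; S(2,2) = 20.7792
  k=3: S(3,0) = 26.3495; S(3,1) = 23.9616; S(3,2) = 21.7900; S(3,3) = 19.8152
  k=4: S(4,0) = 27.6314; S(4,1) = 25.1272; S(4,2) = 22.8500; S(4,3) = 20.7792; S(4,4) = 18.8960
Terminal payoffs V(N, i) = max(K - S_T, 0):
  V(4,0) = 0.000000; V(4,1) = 0.000000; V(4,2) = 0.000000; V(4,3) = 1.440828; V(4,4) = 3.323984
Backward induction: V(k, i) = exp(-r*dt) * [p * V(k+1, i) + (1-p) * V(k+1, i+1)].
  V(3,0) = exp(-r*dt) * [p*0.000000 + (1-p)*0.000000] = 0.000000
  V(3,1) = exp(-r*dt) * [p*0.000000 + (1-p)*0.000000] = 0.000000
  V(3,2) = exp(-r*dt) * [p*0.000000 + (1-p)*1.440828] = 0.705756
  V(3,3) = exp(-r*dt) * [p*1.440828 + (1-p)*3.323984] = 2.360369
  V(2,0) = exp(-r*dt) * [p*0.000000 + (1-p)*0.000000] = 0.000000
  V(2,1) = exp(-r*dt) * [p*0.000000 + (1-p)*0.705756] = 0.345698
  V(2,2) = exp(-r*dt) * [p*0.705756 + (1-p)*2.360369] = 1.514819
  V(1,0) = exp(-r*dt) * [p*0.000000 + (1-p)*0.345698] = 0.169332
  V(1,1) = exp(-r*dt) * [p*0.345698 + (1-p)*1.514819] = 0.917673
  V(0,0) = exp(-r*dt) * [p*0.169332 + (1-p)*0.917673] = 0.535551

Answer: Price = V(0,0) = 0.5356


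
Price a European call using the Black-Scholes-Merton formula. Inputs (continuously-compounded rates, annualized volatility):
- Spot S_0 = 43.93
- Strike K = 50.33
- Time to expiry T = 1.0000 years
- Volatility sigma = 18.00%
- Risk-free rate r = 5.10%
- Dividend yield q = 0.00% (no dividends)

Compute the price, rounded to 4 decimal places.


d1 = (ln(S/K) + (r - q + 0.5*sigma^2) * T) / (sigma * sqrt(T)) = -0.38224368
d2 = d1 - sigma * sqrt(T) = -0.56224368
exp(-rT) = 0.95027867; exp(-qT) = 1.00000000
C = S_0 * exp(-qT) * N(d1) - K * exp(-rT) * N(d2)
N(d1) = 0.35114031; N(d2) = 0.28697500
C = 43.9300 * 1.00000000 * 0.35114031 - 50.3300 * 0.95027867 * 0.28697500 = 1.7003

Answer: Price = 1.7003


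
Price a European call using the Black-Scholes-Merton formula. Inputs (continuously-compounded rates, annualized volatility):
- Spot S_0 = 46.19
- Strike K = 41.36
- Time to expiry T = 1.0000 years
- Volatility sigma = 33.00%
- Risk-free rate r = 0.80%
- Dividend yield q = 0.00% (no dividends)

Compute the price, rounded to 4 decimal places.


Answer: Price = 8.6556

Derivation:
d1 = (ln(S/K) + (r - q + 0.5*sigma^2) * T) / (sigma * sqrt(T)) = 0.52393665
d2 = d1 - sigma * sqrt(T) = 0.19393665
exp(-rT) = 0.99203191; exp(-qT) = 1.00000000
C = S_0 * exp(-qT) * N(d1) - K * exp(-rT) * N(d2)
N(d1) = 0.69983870; N(d2) = 0.57688726
C = 46.1900 * 1.00000000 * 0.69983870 - 41.3600 * 0.99203191 * 0.57688726 = 8.6556


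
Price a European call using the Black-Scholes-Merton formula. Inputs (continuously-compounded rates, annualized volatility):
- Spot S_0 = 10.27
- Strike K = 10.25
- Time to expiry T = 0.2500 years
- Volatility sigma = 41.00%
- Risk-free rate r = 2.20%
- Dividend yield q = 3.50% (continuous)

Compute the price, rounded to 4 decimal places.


d1 = (ln(S/K) + (r - q + 0.5*sigma^2) * T) / (sigma * sqrt(T)) = 0.09615521
d2 = d1 - sigma * sqrt(T) = -0.10884479
exp(-rT) = 0.99451510; exp(-qT) = 0.99128817
C = S_0 * exp(-qT) * N(d1) - K * exp(-rT) * N(d2)
N(d1) = 0.53830135; N(d2) = 0.45666280
C = 10.2700 * 0.99128817 * 0.53830135 - 10.2500 * 0.99451510 * 0.45666280 = 0.8251

Answer: Price = 0.8251


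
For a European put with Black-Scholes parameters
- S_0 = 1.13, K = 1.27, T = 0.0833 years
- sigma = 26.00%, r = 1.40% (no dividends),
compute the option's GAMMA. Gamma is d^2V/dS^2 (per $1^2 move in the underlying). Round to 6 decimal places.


Answer: Gamma = 1.519578

Derivation:
d1 = -1.5034214070; d2 = -1.5784619294
phi(d1) = 0.1288538456; exp(-qT) = 1.0000000000; exp(-rT) = 0.9988344797
Gamma = exp(-qT) * phi(d1) / (S * sigma * sqrt(T)) = 1.0000000000 * 0.1288538456 / (1.1300 * 0.2600 * 0.2886173938) = 1.519578


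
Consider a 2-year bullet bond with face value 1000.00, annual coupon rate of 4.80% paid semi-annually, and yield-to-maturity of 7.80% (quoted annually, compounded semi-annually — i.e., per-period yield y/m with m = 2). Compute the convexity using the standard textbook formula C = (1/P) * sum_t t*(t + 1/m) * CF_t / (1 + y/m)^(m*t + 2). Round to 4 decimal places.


Answer: Convexity = 4.4117

Derivation:
Coupon per period c = face * coupon_rate / m = 24.000000
Periods per year m = 2; per-period yield y/m = 0.039000
Number of cashflows N = 4
Cashflows (t years, CF_t, discount factor 1/(1+y/m)^(m*t), PV):
  t = 0.5000: CF_t = 24.000000, DF = 0.962464, PV = 23.099134
  t = 1.0000: CF_t = 24.000000, DF = 0.926337, PV = 22.232083
  t = 1.5000: CF_t = 24.000000, DF = 0.891566, PV = 21.397577
  t = 2.0000: CF_t = 1024.000000, DF = 0.858100, PV = 878.694213
Price P = sum_t PV_t = 945.423007
Convexity numerator sum_t t*(t + 1/m) * CF_t / (1+y/m)^(m*t + 2):
  t = 0.5000: term = 10.698789
  t = 1.0000: term = 30.891593
  t = 1.5000: term = 59.464087
  t = 2.0000: term = 4069.833813
Convexity = (1/P) * sum = 4170.888282 / 945.423007 = 4.411664


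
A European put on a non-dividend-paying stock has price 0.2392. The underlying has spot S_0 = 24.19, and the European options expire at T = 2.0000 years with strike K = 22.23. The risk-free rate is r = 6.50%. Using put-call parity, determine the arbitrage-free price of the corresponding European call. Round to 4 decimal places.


Answer: Call price = 4.9091

Derivation:
Put-call parity: C - P = S_0 * exp(-qT) - K * exp(-rT).
S_0 * exp(-qT) = 24.1900 * 1.00000000 = 24.19000000
K * exp(-rT) = 22.2300 * 0.87809543 = 19.52006143
C = P + S*exp(-qT) - K*exp(-rT)
C = 0.2392 + 24.19000000 - 19.52006143 = 4.9091


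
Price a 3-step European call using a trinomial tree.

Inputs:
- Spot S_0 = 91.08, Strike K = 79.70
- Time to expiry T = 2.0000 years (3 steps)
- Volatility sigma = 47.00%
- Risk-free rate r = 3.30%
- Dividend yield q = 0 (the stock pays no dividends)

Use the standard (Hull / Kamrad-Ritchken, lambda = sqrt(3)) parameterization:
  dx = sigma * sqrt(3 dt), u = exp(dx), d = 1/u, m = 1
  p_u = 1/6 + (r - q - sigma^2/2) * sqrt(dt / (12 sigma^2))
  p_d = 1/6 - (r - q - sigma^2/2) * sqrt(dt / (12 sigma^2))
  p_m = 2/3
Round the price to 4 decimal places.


Answer: Price = V(0,0) = 29.9680

Derivation:
dt = T/N = 0.666667; dx = sigma*sqrt(3*dt) = 0.664680
u = exp(dx) = 1.943869; d = 1/u = 0.514438
p_u = 0.127826, p_m = 0.666667, p_d = 0.205507
Discount per step: exp(-r*dt) = 0.978240
Stock lattice S(k, j) with j the centered position index:
  k=0: S(0,+0) = 91.0800
  k=1: S(1,-1) = 46.8550; S(1,+0) = 91.0800; S(1,+1) = 177.0476
  k=2: S(2,-2) = 24.1040; S(2,-1) = 46.8550; S(2,+0) = 91.0800; S(2,+1) = 177.0476; S(2,+2) = 344.1574
  k=3: S(3,-3) = 12.4000; S(3,-2) = 24.1040; S(3,-1) = 46.8550; S(3,+0) = 91.0800; S(3,+1) = 177.0476; S(3,+2) = 344.1574; S(3,+3) = 668.9969
Terminal payoffs V(N, j) = max(S_T - K, 0):
  V(3,-3) = 0.000000; V(3,-2) = 0.000000; V(3,-1) = 0.000000; V(3,+0) = 11.380000; V(3,+1) = 97.347599; V(3,+2) = 264.457358; V(3,+3) = 589.296858
Backward induction: V(k, j) = exp(-r*dt) * [p_u * V(k+1, j+1) + p_m * V(k+1, j) + p_d * V(k+1, j-1)]
  V(2,-2) = exp(-r*dt) * [p_u*0.000000 + p_m*0.000000 + p_d*0.000000] = 0.000000
  V(2,-1) = exp(-r*dt) * [p_u*11.380000 + p_m*0.000000 + p_d*0.000000] = 1.423006
  V(2,+0) = exp(-r*dt) * [p_u*97.347599 + p_m*11.380000 + p_d*0.000000] = 19.594363
  V(2,+1) = exp(-r*dt) * [p_u*264.457358 + p_m*97.347599 + p_d*11.380000] = 98.842943
  V(2,+2) = exp(-r*dt) * [p_u*589.296858 + p_m*264.457358 + p_d*97.347599] = 265.727205
  V(1,-1) = exp(-r*dt) * [p_u*19.594363 + p_m*1.423006 + p_d*0.000000] = 3.378195
  V(1,+0) = exp(-r*dt) * [p_u*98.842943 + p_m*19.594363 + p_d*1.423006] = 25.424502
  V(1,+1) = exp(-r*dt) * [p_u*265.727205 + p_m*98.842943 + p_d*19.594363] = 101.628314
  V(0,+0) = exp(-r*dt) * [p_u*101.628314 + p_m*25.424502 + p_d*3.378195] = 29.968044


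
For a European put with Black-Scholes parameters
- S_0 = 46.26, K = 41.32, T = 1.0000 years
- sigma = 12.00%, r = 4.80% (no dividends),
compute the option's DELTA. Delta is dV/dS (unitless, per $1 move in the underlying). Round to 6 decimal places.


Answer: Delta = -0.080593

Derivation:
d1 = 1.4010917713; d2 = 1.2810917713
phi(d1) = 0.1494986959; exp(-qT) = 1.0000000000; exp(-rT) = 0.9531337871
N(-d1) = 0.0805933160
Delta = -exp(-qT) * N(-d1) = -1.0000000000 * 0.0805933160 = -0.080593


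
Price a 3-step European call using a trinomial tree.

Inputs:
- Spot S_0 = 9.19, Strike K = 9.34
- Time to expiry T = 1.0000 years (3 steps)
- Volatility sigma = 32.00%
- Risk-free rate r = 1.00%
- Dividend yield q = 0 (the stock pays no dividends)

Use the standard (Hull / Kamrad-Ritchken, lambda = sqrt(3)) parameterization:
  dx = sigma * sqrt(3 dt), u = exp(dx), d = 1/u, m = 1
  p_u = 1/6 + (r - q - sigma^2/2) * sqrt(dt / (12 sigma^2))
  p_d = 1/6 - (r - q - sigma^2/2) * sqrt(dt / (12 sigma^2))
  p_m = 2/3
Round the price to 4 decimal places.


dt = T/N = 0.333333; dx = sigma*sqrt(3*dt) = 0.320000
u = exp(dx) = 1.377128; d = 1/u = 0.726149
p_u = 0.145208, p_m = 0.666667, p_d = 0.188125
Discount per step: exp(-r*dt) = 0.996672
Stock lattice S(k, j) with j the centered position index:
  k=0: S(0,+0) = 9.1900
  k=1: S(1,-1) = 6.6733; S(1,+0) = 9.1900; S(1,+1) = 12.6558
  k=2: S(2,-2) = 4.8458; S(2,-1) = 6.6733; S(2,+0) = 9.1900; S(2,+1) = 12.6558; S(2,+2) = 17.4287
  k=3: S(3,-3) = 3.5188; S(3,-2) = 4.8458; S(3,-1) = 6.6733; S(3,+0) = 9.1900; S(3,+1) = 12.6558; S(3,+2) = 17.4287; S(3,+3) = 24.0015
Terminal payoffs V(N, j) = max(S_T - K, 0):
  V(3,-3) = 0.000000; V(3,-2) = 0.000000; V(3,-1) = 0.000000; V(3,+0) = 0.000000; V(3,+1) = 3.315804; V(3,+2) = 8.088659; V(3,+3) = 14.661491
Backward induction: V(k, j) = exp(-r*dt) * [p_u * V(k+1, j+1) + p_m * V(k+1, j) + p_d * V(k+1, j-1)]
  V(2,-2) = exp(-r*dt) * [p_u*0.000000 + p_m*0.000000 + p_d*0.000000] = 0.000000
  V(2,-1) = exp(-r*dt) * [p_u*0.000000 + p_m*0.000000 + p_d*0.000000] = 0.000000
  V(2,+0) = exp(-r*dt) * [p_u*3.315804 + p_m*0.000000 + p_d*0.000000] = 0.479880
  V(2,+1) = exp(-r*dt) * [p_u*8.088659 + p_m*3.315804 + p_d*0.000000] = 3.373812
  V(2,+2) = exp(-r*dt) * [p_u*14.661491 + p_m*8.088659 + p_d*3.315804] = 8.118090
  V(1,-1) = exp(-r*dt) * [p_u*0.479880 + p_m*0.000000 + p_d*0.000000] = 0.069451
  V(1,+0) = exp(-r*dt) * [p_u*3.373812 + p_m*0.479880 + p_d*0.000000] = 0.807131
  V(1,+1) = exp(-r*dt) * [p_u*8.118090 + p_m*3.373812 + p_d*0.479880] = 3.506592
  V(0,+0) = exp(-r*dt) * [p_u*3.506592 + p_m*0.807131 + p_d*0.069451] = 1.056810

Answer: Price = V(0,0) = 1.0568


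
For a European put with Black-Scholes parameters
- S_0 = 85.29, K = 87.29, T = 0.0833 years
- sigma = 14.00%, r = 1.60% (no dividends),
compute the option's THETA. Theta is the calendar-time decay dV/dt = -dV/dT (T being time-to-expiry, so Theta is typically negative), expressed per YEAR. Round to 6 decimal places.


d1 = -0.5204506250; d2 = -0.5608570601
phi(d1) = 0.3484108265; exp(-qT) = 1.0000000000; exp(-rT) = 0.9986680878
Theta = -S*exp(-qT)*phi(d1)*sigma/(2*sqrt(T)) + r*K*exp(-rT)*N(-d2) - q*S*exp(-qT)*N(-d1)
N(-d1) = 0.6986252335; N(-d2) = 0.7125525077; sqrt(T) = 0.2886173938
Term 1 = -85.2900 * 1.0000000000 * 0.3484108265 * 0.1400 / (2 * 0.2886173938) = -7.2071787846
Term 2 = 0.0160 * 87.2900 * 0.9986680878 * 0.7125525077 = 0.9938538429
Term 3 = 0 (no dividend yield, q = 0)
Theta = -7.2071787846 + (0.9938538429) + (0.0000000000) = -6.213325

Answer: Theta = -6.213325


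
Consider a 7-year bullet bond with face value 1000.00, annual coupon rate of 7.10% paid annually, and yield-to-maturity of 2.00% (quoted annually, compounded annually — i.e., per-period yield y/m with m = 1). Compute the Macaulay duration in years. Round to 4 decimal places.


Coupon per period c = face * coupon_rate / m = 71.000000
Periods per year m = 1; per-period yield y/m = 0.020000
Number of cashflows N = 7
Cashflows (t years, CF_t, discount factor 1/(1+y/m)^(m*t), PV):
  t = 1.0000: CF_t = 71.000000, DF = 0.980392, PV = 69.607843
  t = 2.0000: CF_t = 71.000000, DF = 0.961169, PV = 68.242983
  t = 3.0000: CF_t = 71.000000, DF = 0.942322, PV = 66.904886
  t = 4.0000: CF_t = 71.000000, DF = 0.923845, PV = 65.593025
  t = 5.0000: CF_t = 71.000000, DF = 0.905731, PV = 64.306887
  t = 6.0000: CF_t = 71.000000, DF = 0.887971, PV = 63.045968
  t = 7.0000: CF_t = 1071.000000, DF = 0.870560, PV = 932.369951
Price P = sum_t PV_t = 1330.071545
Macaulay numerator sum_t t * PV_t:
  t * PV_t at t = 1.0000: 69.607843
  t * PV_t at t = 2.0000: 136.485967
  t * PV_t at t = 3.0000: 200.714657
  t * PV_t at t = 4.0000: 262.372101
  t * PV_t at t = 5.0000: 321.534437
  t * PV_t at t = 6.0000: 378.275809
  t * PV_t at t = 7.0000: 6526.589659
Macaulay duration D = (sum_t t * PV_t) / P = 7895.580474 / 1330.071545 = 5.936207

Answer: Macaulay duration = 5.9362 years


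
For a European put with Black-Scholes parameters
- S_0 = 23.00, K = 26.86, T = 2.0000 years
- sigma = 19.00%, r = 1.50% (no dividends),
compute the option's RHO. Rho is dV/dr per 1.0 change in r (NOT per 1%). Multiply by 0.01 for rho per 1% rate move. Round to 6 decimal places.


d1 = -0.3313873614; d2 = -0.6000879382
phi(d1) = 0.3776273845; exp(-qT) = 1.0000000000; exp(-rT) = 0.9704455335
N(-d2) = 0.7257761847
Rho = -K*T*exp(-rT)*N(-d2) = -26.8600 * 2.0000 * 0.9704455335 * 0.7257761847 = -37.836407

Answer: Rho = -37.836407


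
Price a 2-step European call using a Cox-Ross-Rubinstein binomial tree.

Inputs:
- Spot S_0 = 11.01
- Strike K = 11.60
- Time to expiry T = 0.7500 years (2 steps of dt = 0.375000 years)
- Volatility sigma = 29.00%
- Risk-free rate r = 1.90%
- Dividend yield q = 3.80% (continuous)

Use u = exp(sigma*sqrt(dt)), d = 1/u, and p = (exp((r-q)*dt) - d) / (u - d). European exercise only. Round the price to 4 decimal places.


Answer: Price = V(0,0) = 0.7687

Derivation:
dt = T/N = 0.375000
u = exp(sigma*sqrt(dt)) = 1.194333; d = 1/u = 0.837287
p = (exp((r-q)*dt) - d) / (u - d) = 0.435835
Discount per step: exp(-r*dt) = 0.992900
Stock lattice S(k, i) with i counting down-moves:
  k=0: S(0,0) = 11.0100
  k=1: S(1,0) = 13.1496; S(1,1) = 9.2185
  k=2: S(2,0) = 15.7050; S(2,1) = 11.0100; S(2,2) = 7.7186
Terminal payoffs V(N, i) = max(S_T - K, 0):
  V(2,0) = 4.105013; V(2,1) = 0.000000; V(2,2) = 0.000000
Backward induction: V(k, i) = exp(-r*dt) * [p * V(k+1, i) + (1-p) * V(k+1, i+1)].
  V(1,0) = exp(-r*dt) * [p*4.105013 + (1-p)*0.000000] = 1.776406
  V(1,1) = exp(-r*dt) * [p*0.000000 + (1-p)*0.000000] = 0.000000
  V(0,0) = exp(-r*dt) * [p*1.776406 + (1-p)*0.000000] = 0.768723


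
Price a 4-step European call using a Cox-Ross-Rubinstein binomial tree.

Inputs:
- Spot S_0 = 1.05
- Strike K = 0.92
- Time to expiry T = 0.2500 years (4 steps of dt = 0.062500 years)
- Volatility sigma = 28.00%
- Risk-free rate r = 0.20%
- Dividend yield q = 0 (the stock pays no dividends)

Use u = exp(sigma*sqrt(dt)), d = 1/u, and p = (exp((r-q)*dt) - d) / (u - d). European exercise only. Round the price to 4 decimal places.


dt = T/N = 0.062500
u = exp(sigma*sqrt(dt)) = 1.072508; d = 1/u = 0.932394
p = (exp((r-q)*dt) - d) / (u - d) = 0.483399
Discount per step: exp(-r*dt) = 0.999875
Stock lattice S(k, i) with i counting down-moves:
  k=0: S(0,0) = 1.0500
  k=1: S(1,0) = 1.1261; S(1,1) = 0.9790
  k=2: S(2,0) = 1.2078; S(2,1) = 1.0500; S(2,2) = 0.9128
  k=3: S(3,0) = 1.2954; S(3,1) = 1.1261; S(3,2) = 0.9790; S(3,3) = 0.8511
  k=4: S(4,0) = 1.3893; S(4,1) = 1.2078; S(4,2) = 1.0500; S(4,3) = 0.9128; S(4,4) = 0.7936
Terminal payoffs V(N, i) = max(S_T - K, 0):
  V(4,0) = 0.469286; V(4,1) = 0.287787; V(4,2) = 0.130000; V(4,3) = 0.000000; V(4,4) = 0.000000
Backward induction: V(k, i) = exp(-r*dt) * [p * V(k+1, i) + (1-p) * V(k+1, i+1)].
  V(3,0) = exp(-r*dt) * [p*0.469286 + (1-p)*0.287787] = 0.375477
  V(3,1) = exp(-r*dt) * [p*0.287787 + (1-p)*0.130000] = 0.206249
  V(3,2) = exp(-r*dt) * [p*0.130000 + (1-p)*0.000000] = 0.062834
  V(3,3) = exp(-r*dt) * [p*0.000000 + (1-p)*0.000000] = 0.000000
  V(2,0) = exp(-r*dt) * [p*0.375477 + (1-p)*0.206249] = 0.288017
  V(2,1) = exp(-r*dt) * [p*0.206249 + (1-p)*0.062834] = 0.132144
  V(2,2) = exp(-r*dt) * [p*0.062834 + (1-p)*0.000000] = 0.030370
  V(1,0) = exp(-r*dt) * [p*0.288017 + (1-p)*0.132144] = 0.207467
  V(1,1) = exp(-r*dt) * [p*0.132144 + (1-p)*0.030370] = 0.079558
  V(0,0) = exp(-r*dt) * [p*0.207467 + (1-p)*0.079558] = 0.141371

Answer: Price = V(0,0) = 0.1414


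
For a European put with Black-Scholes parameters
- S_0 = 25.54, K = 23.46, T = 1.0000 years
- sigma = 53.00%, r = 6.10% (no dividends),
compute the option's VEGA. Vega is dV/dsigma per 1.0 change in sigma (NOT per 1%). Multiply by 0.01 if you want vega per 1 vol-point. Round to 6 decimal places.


d1 = 0.5403754856; d2 = 0.0103754856
phi(d1) = 0.3447480682; exp(-qT) = 1.0000000000; exp(-rT) = 0.9408232398
Vega = S * exp(-qT) * phi(d1) * sqrt(T) = 25.5400 * 1.0000000000 * 0.3447480682 * 1.0000000000 = 8.804866

Answer: Vega = 8.804866


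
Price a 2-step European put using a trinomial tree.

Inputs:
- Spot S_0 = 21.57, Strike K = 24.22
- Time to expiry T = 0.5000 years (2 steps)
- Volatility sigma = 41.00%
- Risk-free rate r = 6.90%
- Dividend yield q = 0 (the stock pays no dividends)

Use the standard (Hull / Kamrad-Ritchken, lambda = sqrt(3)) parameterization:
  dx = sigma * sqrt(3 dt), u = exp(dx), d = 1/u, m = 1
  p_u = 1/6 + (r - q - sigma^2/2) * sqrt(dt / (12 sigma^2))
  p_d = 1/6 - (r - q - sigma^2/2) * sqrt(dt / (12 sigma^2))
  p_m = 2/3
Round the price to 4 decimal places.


dt = T/N = 0.250000; dx = sigma*sqrt(3*dt) = 0.355070
u = exp(dx) = 1.426281; d = 1/u = 0.701124
p_u = 0.161368, p_m = 0.666667, p_d = 0.171965
Discount per step: exp(-r*dt) = 0.982898
Stock lattice S(k, j) with j the centered position index:
  k=0: S(0,+0) = 21.5700
  k=1: S(1,-1) = 15.1232; S(1,+0) = 21.5700; S(1,+1) = 30.7649
  k=2: S(2,-2) = 10.6033; S(2,-1) = 15.1232; S(2,+0) = 21.5700; S(2,+1) = 30.7649; S(2,+2) = 43.8794
Terminal payoffs V(N, j) = max(K - S_T, 0):
  V(2,-2) = 13.616728; V(2,-1) = 9.096754; V(2,+0) = 2.650000; V(2,+1) = 0.000000; V(2,+2) = 0.000000
Backward induction: V(k, j) = exp(-r*dt) * [p_u * V(k+1, j+1) + p_m * V(k+1, j) + p_d * V(k+1, j-1)]
  V(1,-1) = exp(-r*dt) * [p_u*2.650000 + p_m*9.096754 + p_d*13.616728] = 8.682653
  V(1,+0) = exp(-r*dt) * [p_u*0.000000 + p_m*2.650000 + p_d*9.096754] = 3.274022
  V(1,+1) = exp(-r*dt) * [p_u*0.000000 + p_m*0.000000 + p_d*2.650000] = 0.447913
  V(0,+0) = exp(-r*dt) * [p_u*0.447913 + p_m*3.274022 + p_d*8.682653] = 3.683973

Answer: Price = V(0,0) = 3.6840


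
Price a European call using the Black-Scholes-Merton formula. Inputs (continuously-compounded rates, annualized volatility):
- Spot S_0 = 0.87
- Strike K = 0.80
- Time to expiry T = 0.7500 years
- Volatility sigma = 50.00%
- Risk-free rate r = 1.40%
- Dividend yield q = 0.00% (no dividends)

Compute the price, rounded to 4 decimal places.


Answer: Price = 0.1849

Derivation:
d1 = (ln(S/K) + (r - q + 0.5*sigma^2) * T) / (sigma * sqrt(T)) = 0.43447105
d2 = d1 - sigma * sqrt(T) = 0.00145835
exp(-rT) = 0.98955493; exp(-qT) = 1.00000000
C = S_0 * exp(-qT) * N(d1) - K * exp(-rT) * N(d2)
N(d1) = 0.66802679; N(d2) = 0.50058180
C = 0.8700 * 1.00000000 * 0.66802679 - 0.8000 * 0.98955493 * 0.50058180 = 0.1849


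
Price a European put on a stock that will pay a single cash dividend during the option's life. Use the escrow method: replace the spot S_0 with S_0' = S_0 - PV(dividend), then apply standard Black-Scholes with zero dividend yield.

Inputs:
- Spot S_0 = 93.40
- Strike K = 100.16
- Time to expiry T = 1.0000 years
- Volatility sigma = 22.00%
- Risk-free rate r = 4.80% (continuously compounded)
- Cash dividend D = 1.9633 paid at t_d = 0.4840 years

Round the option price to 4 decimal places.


Answer: Price = 10.3321

Derivation:
PV(D) = D * exp(-r * t_d) = 1.9633 * 0.97703579 = 1.91821436
S_0' = S_0 - PV(D) = 93.4000 - 1.91821436 = 91.48178564
d1 = (ln(S_0'/K) + (r + sigma^2/2)*T) / (sigma*sqrt(T)) = -0.08376827
d2 = d1 - sigma*sqrt(T) = -0.30376827
exp(-rT) = 0.95313379
N(-d1) = 0.53337966; N(-d2) = 0.61934778
P = K * exp(-rT) * N(-d2) - S_0' * N(-d1) = 100.1600 * 0.95313379 * 0.61934778 - 91.48178564 * 0.53337966 = 10.3321
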